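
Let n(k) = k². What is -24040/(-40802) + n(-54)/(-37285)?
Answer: 388676384/760651285 ≈ 0.51098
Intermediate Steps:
-24040/(-40802) + n(-54)/(-37285) = -24040/(-40802) + (-54)²/(-37285) = -24040*(-1/40802) + 2916*(-1/37285) = 12020/20401 - 2916/37285 = 388676384/760651285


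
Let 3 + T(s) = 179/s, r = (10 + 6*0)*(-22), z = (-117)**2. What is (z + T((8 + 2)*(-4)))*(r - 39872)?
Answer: -5485197003/10 ≈ -5.4852e+8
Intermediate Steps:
z = 13689
r = -220 (r = (10 + 0)*(-22) = 10*(-22) = -220)
T(s) = -3 + 179/s
(z + T((8 + 2)*(-4)))*(r - 39872) = (13689 + (-3 + 179/(((8 + 2)*(-4)))))*(-220 - 39872) = (13689 + (-3 + 179/((10*(-4)))))*(-40092) = (13689 + (-3 + 179/(-40)))*(-40092) = (13689 + (-3 + 179*(-1/40)))*(-40092) = (13689 + (-3 - 179/40))*(-40092) = (13689 - 299/40)*(-40092) = (547261/40)*(-40092) = -5485197003/10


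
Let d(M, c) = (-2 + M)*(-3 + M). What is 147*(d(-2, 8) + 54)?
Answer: 10878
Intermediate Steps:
d(M, c) = (-3 + M)*(-2 + M)
147*(d(-2, 8) + 54) = 147*((6 + (-2)² - 5*(-2)) + 54) = 147*((6 + 4 + 10) + 54) = 147*(20 + 54) = 147*74 = 10878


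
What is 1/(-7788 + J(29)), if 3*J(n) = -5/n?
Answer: -87/677561 ≈ -0.00012840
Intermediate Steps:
J(n) = -5/(3*n) (J(n) = (-5/n)/3 = -5/(3*n))
1/(-7788 + J(29)) = 1/(-7788 - 5/3/29) = 1/(-7788 - 5/3*1/29) = 1/(-7788 - 5/87) = 1/(-677561/87) = -87/677561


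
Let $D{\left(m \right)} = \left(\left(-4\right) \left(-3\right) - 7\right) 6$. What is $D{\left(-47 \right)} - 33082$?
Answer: $-33052$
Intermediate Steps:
$D{\left(m \right)} = 30$ ($D{\left(m \right)} = \left(12 - 7\right) 6 = 5 \cdot 6 = 30$)
$D{\left(-47 \right)} - 33082 = 30 - 33082 = -33052$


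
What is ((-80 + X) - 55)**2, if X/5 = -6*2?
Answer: 38025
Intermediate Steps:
X = -60 (X = 5*(-6*2) = 5*(-12) = -60)
((-80 + X) - 55)**2 = ((-80 - 60) - 55)**2 = (-140 - 55)**2 = (-195)**2 = 38025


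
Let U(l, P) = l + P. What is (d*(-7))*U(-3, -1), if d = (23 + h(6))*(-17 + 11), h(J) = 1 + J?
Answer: -5040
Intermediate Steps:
d = -180 (d = (23 + (1 + 6))*(-17 + 11) = (23 + 7)*(-6) = 30*(-6) = -180)
U(l, P) = P + l
(d*(-7))*U(-3, -1) = (-180*(-7))*(-1 - 3) = 1260*(-4) = -5040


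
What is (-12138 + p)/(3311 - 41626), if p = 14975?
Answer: -2837/38315 ≈ -0.074044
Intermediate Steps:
(-12138 + p)/(3311 - 41626) = (-12138 + 14975)/(3311 - 41626) = 2837/(-38315) = 2837*(-1/38315) = -2837/38315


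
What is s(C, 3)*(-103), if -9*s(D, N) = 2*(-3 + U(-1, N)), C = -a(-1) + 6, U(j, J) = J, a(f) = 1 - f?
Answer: 0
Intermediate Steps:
C = 4 (C = -(1 - 1*(-1)) + 6 = -(1 + 1) + 6 = -1*2 + 6 = -2 + 6 = 4)
s(D, N) = ⅔ - 2*N/9 (s(D, N) = -2*(-3 + N)/9 = -(-6 + 2*N)/9 = ⅔ - 2*N/9)
s(C, 3)*(-103) = (⅔ - 2/9*3)*(-103) = (⅔ - ⅔)*(-103) = 0*(-103) = 0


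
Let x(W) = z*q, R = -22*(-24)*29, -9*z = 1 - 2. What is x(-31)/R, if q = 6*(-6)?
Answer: -1/3828 ≈ -0.00026123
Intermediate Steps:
z = ⅑ (z = -(1 - 2)/9 = -⅑*(-1) = ⅑ ≈ 0.11111)
R = 15312 (R = 528*29 = 15312)
q = -36
x(W) = -4 (x(W) = (⅑)*(-36) = -4)
x(-31)/R = -4/15312 = -4*1/15312 = -1/3828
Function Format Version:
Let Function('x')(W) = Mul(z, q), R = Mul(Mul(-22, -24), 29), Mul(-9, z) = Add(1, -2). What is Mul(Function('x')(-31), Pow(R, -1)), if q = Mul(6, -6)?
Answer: Rational(-1, 3828) ≈ -0.00026123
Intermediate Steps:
z = Rational(1, 9) (z = Mul(Rational(-1, 9), Add(1, -2)) = Mul(Rational(-1, 9), -1) = Rational(1, 9) ≈ 0.11111)
R = 15312 (R = Mul(528, 29) = 15312)
q = -36
Function('x')(W) = -4 (Function('x')(W) = Mul(Rational(1, 9), -36) = -4)
Mul(Function('x')(-31), Pow(R, -1)) = Mul(-4, Pow(15312, -1)) = Mul(-4, Rational(1, 15312)) = Rational(-1, 3828)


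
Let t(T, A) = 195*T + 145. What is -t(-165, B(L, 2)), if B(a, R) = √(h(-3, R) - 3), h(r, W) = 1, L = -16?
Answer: 32030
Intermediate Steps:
B(a, R) = I*√2 (B(a, R) = √(1 - 3) = √(-2) = I*√2)
t(T, A) = 145 + 195*T
-t(-165, B(L, 2)) = -(145 + 195*(-165)) = -(145 - 32175) = -1*(-32030) = 32030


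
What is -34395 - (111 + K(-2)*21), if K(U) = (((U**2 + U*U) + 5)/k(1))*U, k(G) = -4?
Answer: -69285/2 ≈ -34643.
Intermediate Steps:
K(U) = U*(-5/4 - U**2/2) (K(U) = (((U**2 + U*U) + 5)/(-4))*U = (((U**2 + U**2) + 5)*(-1/4))*U = ((2*U**2 + 5)*(-1/4))*U = ((5 + 2*U**2)*(-1/4))*U = (-5/4 - U**2/2)*U = U*(-5/4 - U**2/2))
-34395 - (111 + K(-2)*21) = -34395 - (111 - 1/4*(-2)*(5 + 2*(-2)**2)*21) = -34395 - (111 - 1/4*(-2)*(5 + 2*4)*21) = -34395 - (111 - 1/4*(-2)*(5 + 8)*21) = -34395 - (111 - 1/4*(-2)*13*21) = -34395 - (111 + (13/2)*21) = -34395 - (111 + 273/2) = -34395 - 1*495/2 = -34395 - 495/2 = -69285/2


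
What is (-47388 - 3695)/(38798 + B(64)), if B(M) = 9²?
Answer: -51083/38879 ≈ -1.3139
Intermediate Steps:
B(M) = 81
(-47388 - 3695)/(38798 + B(64)) = (-47388 - 3695)/(38798 + 81) = -51083/38879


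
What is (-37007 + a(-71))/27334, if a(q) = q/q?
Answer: -18503/13667 ≈ -1.3538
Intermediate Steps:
a(q) = 1
(-37007 + a(-71))/27334 = (-37007 + 1)/27334 = -37006*1/27334 = -18503/13667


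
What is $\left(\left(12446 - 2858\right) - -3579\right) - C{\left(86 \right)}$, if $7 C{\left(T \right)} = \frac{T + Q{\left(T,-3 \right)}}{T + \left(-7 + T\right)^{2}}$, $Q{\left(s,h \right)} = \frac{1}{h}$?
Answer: $\frac{1749459532}{132867} \approx 13167.0$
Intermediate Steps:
$C{\left(T \right)} = \frac{- \frac{1}{3} + T}{7 \left(T + \left(-7 + T\right)^{2}\right)}$ ($C{\left(T \right)} = \frac{\left(T + \frac{1}{-3}\right) \frac{1}{T + \left(-7 + T\right)^{2}}}{7} = \frac{\left(T - \frac{1}{3}\right) \frac{1}{T + \left(-7 + T\right)^{2}}}{7} = \frac{\left(- \frac{1}{3} + T\right) \frac{1}{T + \left(-7 + T\right)^{2}}}{7} = \frac{\frac{1}{T + \left(-7 + T\right)^{2}} \left(- \frac{1}{3} + T\right)}{7} = \frac{- \frac{1}{3} + T}{7 \left(T + \left(-7 + T\right)^{2}\right)}$)
$\left(\left(12446 - 2858\right) - -3579\right) - C{\left(86 \right)} = \left(\left(12446 - 2858\right) - -3579\right) - \frac{- \frac{1}{21} + \frac{1}{7} \cdot 86}{86 + \left(-7 + 86\right)^{2}} = \left(\left(12446 - 2858\right) + 3579\right) - \frac{- \frac{1}{21} + \frac{86}{7}}{86 + 79^{2}} = \left(9588 + 3579\right) - \frac{1}{86 + 6241} \cdot \frac{257}{21} = 13167 - \frac{1}{6327} \cdot \frac{257}{21} = 13167 - \frac{257}{132867} = \frac{1749459532}{132867}$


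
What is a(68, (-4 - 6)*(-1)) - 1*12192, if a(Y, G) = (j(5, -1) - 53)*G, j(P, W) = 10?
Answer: -12622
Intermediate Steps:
a(Y, G) = -43*G (a(Y, G) = (10 - 53)*G = -43*G)
a(68, (-4 - 6)*(-1)) - 1*12192 = -43*(-4 - 6)*(-1) - 1*12192 = -(-430)*(-1) - 12192 = -43*10 - 12192 = -430 - 12192 = -12622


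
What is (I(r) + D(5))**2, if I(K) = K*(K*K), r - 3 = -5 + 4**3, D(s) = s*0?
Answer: 56800235584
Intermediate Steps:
D(s) = 0
r = 62 (r = 3 + (-5 + 4**3) = 3 + (-5 + 64) = 3 + 59 = 62)
I(K) = K**3 (I(K) = K*K**2 = K**3)
(I(r) + D(5))**2 = (62**3 + 0)**2 = (238328 + 0)**2 = 238328**2 = 56800235584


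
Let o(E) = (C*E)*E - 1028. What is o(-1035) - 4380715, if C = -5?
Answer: -9737868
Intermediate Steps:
o(E) = -1028 - 5*E**2 (o(E) = (-5*E)*E - 1028 = -5*E**2 - 1028 = -1028 - 5*E**2)
o(-1035) - 4380715 = (-1028 - 5*(-1035)**2) - 4380715 = (-1028 - 5*1071225) - 4380715 = (-1028 - 5356125) - 4380715 = -5357153 - 4380715 = -9737868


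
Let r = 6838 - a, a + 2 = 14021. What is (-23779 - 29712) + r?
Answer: -60672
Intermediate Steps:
a = 14019 (a = -2 + 14021 = 14019)
r = -7181 (r = 6838 - 1*14019 = 6838 - 14019 = -7181)
(-23779 - 29712) + r = (-23779 - 29712) - 7181 = -53491 - 7181 = -60672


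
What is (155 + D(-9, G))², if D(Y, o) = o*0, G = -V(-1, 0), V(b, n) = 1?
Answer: 24025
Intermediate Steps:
G = -1 (G = -1*1 = -1)
D(Y, o) = 0
(155 + D(-9, G))² = (155 + 0)² = 155² = 24025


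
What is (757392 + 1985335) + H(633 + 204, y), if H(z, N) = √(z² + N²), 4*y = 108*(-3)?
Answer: 2742727 + 27*√970 ≈ 2.7436e+6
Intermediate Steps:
y = -81 (y = (108*(-3))/4 = (¼)*(-324) = -81)
H(z, N) = √(N² + z²)
(757392 + 1985335) + H(633 + 204, y) = (757392 + 1985335) + √((-81)² + (633 + 204)²) = 2742727 + √(6561 + 837²) = 2742727 + √(6561 + 700569) = 2742727 + √707130 = 2742727 + 27*√970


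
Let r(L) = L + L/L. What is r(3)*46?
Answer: 184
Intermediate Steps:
r(L) = 1 + L (r(L) = L + 1 = 1 + L)
r(3)*46 = (1 + 3)*46 = 4*46 = 184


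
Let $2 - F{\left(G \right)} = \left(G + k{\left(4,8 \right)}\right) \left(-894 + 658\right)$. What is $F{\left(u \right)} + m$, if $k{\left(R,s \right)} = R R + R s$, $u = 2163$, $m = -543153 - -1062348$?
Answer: $1040993$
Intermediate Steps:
$m = 519195$ ($m = -543153 + 1062348 = 519195$)
$k{\left(R,s \right)} = R^{2} + R s$
$F{\left(G \right)} = 11330 + 236 G$ ($F{\left(G \right)} = 2 - \left(G + 4 \left(4 + 8\right)\right) \left(-894 + 658\right) = 2 - \left(G + 4 \cdot 12\right) \left(-236\right) = 2 - \left(G + 48\right) \left(-236\right) = 2 - \left(48 + G\right) \left(-236\right) = 2 - \left(-11328 - 236 G\right) = 2 + \left(11328 + 236 G\right) = 11330 + 236 G$)
$F{\left(u \right)} + m = \left(11330 + 236 \cdot 2163\right) + 519195 = \left(11330 + 510468\right) + 519195 = 521798 + 519195 = 1040993$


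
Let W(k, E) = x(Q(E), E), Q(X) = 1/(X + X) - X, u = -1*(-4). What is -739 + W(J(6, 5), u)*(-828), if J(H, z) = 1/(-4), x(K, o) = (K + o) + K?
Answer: 2366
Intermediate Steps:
u = 4
Q(X) = 1/(2*X) - X
x(K, o) = o + 2*K
J(H, z) = -¼
W(k, E) = 1/E - E (W(k, E) = E + 2*(1/(2*E) - E) = E + (1/E - 2*E) = 1/E - E)
-739 + W(J(6, 5), u)*(-828) = -739 + (1/4 - 1*4)*(-828) = -739 + (¼ - 4)*(-828) = -739 - 15/4*(-828) = -739 + 3105 = 2366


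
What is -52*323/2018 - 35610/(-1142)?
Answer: 13169987/576139 ≈ 22.859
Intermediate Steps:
-52*323/2018 - 35610/(-1142) = -16796*1/2018 - 35610*(-1/1142) = -8398/1009 + 17805/571 = 13169987/576139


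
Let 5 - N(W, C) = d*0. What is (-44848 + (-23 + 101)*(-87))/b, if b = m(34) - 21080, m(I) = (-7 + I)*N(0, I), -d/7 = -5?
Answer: 51634/20945 ≈ 2.4652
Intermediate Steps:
d = 35 (d = -7*(-5) = 35)
N(W, C) = 5 (N(W, C) = 5 - 35*0 = 5 - 1*0 = 5 + 0 = 5)
m(I) = -35 + 5*I (m(I) = (-7 + I)*5 = -35 + 5*I)
b = -20945 (b = (-35 + 5*34) - 21080 = (-35 + 170) - 21080 = 135 - 21080 = -20945)
(-44848 + (-23 + 101)*(-87))/b = (-44848 + (-23 + 101)*(-87))/(-20945) = (-44848 + 78*(-87))*(-1/20945) = (-44848 - 6786)*(-1/20945) = -51634*(-1/20945) = 51634/20945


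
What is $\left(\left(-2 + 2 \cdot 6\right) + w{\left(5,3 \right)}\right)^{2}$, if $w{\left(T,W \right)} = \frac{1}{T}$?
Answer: $\frac{2601}{25} \approx 104.04$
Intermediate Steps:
$\left(\left(-2 + 2 \cdot 6\right) + w{\left(5,3 \right)}\right)^{2} = \left(\left(-2 + 2 \cdot 6\right) + \frac{1}{5}\right)^{2} = \left(\left(-2 + 12\right) + \frac{1}{5}\right)^{2} = \left(10 + \frac{1}{5}\right)^{2} = \left(\frac{51}{5}\right)^{2} = \frac{2601}{25}$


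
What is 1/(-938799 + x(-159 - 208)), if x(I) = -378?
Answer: -1/939177 ≈ -1.0648e-6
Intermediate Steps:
1/(-938799 + x(-159 - 208)) = 1/(-938799 - 378) = 1/(-939177) = -1/939177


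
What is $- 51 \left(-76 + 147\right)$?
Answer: $-3621$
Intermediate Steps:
$- 51 \left(-76 + 147\right) = \left(-51\right) 71 = -3621$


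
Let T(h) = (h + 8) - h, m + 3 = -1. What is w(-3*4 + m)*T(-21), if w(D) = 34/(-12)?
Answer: -68/3 ≈ -22.667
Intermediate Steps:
m = -4 (m = -3 - 1 = -4)
w(D) = -17/6 (w(D) = 34*(-1/12) = -17/6)
T(h) = 8 (T(h) = (8 + h) - h = 8)
w(-3*4 + m)*T(-21) = -17/6*8 = -68/3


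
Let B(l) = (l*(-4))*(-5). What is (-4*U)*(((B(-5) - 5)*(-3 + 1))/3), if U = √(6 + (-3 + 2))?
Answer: -280*√5 ≈ -626.10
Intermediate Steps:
B(l) = 20*l (B(l) = -4*l*(-5) = 20*l)
U = √5 (U = √(6 - 1) = √5 ≈ 2.2361)
(-4*U)*(((B(-5) - 5)*(-3 + 1))/3) = (-4*√5)*(((20*(-5) - 5)*(-3 + 1))/3) = (-4*√5)*(((-100 - 5)*(-2))*(⅓)) = (-4*√5)*(-105*(-2)*(⅓)) = (-4*√5)*(210*(⅓)) = -4*√5*70 = -280*√5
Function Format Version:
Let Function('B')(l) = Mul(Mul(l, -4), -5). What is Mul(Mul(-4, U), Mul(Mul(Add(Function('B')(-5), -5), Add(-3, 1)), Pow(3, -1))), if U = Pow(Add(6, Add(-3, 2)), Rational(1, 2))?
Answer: Mul(-280, Pow(5, Rational(1, 2))) ≈ -626.10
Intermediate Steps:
Function('B')(l) = Mul(20, l) (Function('B')(l) = Mul(Mul(-4, l), -5) = Mul(20, l))
U = Pow(5, Rational(1, 2)) (U = Pow(Add(6, -1), Rational(1, 2)) = Pow(5, Rational(1, 2)) ≈ 2.2361)
Mul(Mul(-4, U), Mul(Mul(Add(Function('B')(-5), -5), Add(-3, 1)), Pow(3, -1))) = Mul(Mul(-4, Pow(5, Rational(1, 2))), Mul(Mul(Add(Mul(20, -5), -5), Add(-3, 1)), Pow(3, -1))) = Mul(Mul(-4, Pow(5, Rational(1, 2))), Mul(Mul(Add(-100, -5), -2), Rational(1, 3))) = Mul(Mul(-4, Pow(5, Rational(1, 2))), Mul(Mul(-105, -2), Rational(1, 3))) = Mul(Mul(-4, Pow(5, Rational(1, 2))), Mul(210, Rational(1, 3))) = Mul(Mul(-4, Pow(5, Rational(1, 2))), 70) = Mul(-280, Pow(5, Rational(1, 2)))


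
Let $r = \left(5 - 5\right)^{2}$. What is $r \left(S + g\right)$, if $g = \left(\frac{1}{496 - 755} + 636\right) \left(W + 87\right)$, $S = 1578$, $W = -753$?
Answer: $0$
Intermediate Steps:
$r = 0$ ($r = 0^{2} = 0$)
$g = - \frac{2965014}{7}$ ($g = \left(\frac{1}{496 - 755} + 636\right) \left(-753 + 87\right) = \left(\frac{1}{-259} + 636\right) \left(-666\right) = \left(- \frac{1}{259} + 636\right) \left(-666\right) = \frac{164723}{259} \left(-666\right) = - \frac{2965014}{7} \approx -4.2357 \cdot 10^{5}$)
$r \left(S + g\right) = 0 \left(1578 - \frac{2965014}{7}\right) = 0 \left(- \frac{2953968}{7}\right) = 0$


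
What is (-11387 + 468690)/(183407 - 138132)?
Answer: 457303/45275 ≈ 10.101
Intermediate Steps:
(-11387 + 468690)/(183407 - 138132) = 457303/45275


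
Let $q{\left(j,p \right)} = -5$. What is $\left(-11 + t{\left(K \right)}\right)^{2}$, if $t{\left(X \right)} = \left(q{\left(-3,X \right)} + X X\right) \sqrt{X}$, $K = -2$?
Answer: $\left(11 + i \sqrt{2}\right)^{2} \approx 119.0 + 31.113 i$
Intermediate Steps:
$t{\left(X \right)} = \sqrt{X} \left(-5 + X^{2}\right)$ ($t{\left(X \right)} = \left(-5 + X X\right) \sqrt{X} = \left(-5 + X^{2}\right) \sqrt{X} = \sqrt{X} \left(-5 + X^{2}\right)$)
$\left(-11 + t{\left(K \right)}\right)^{2} = \left(-11 + \sqrt{-2} \left(-5 + \left(-2\right)^{2}\right)\right)^{2} = \left(-11 + i \sqrt{2} \left(-5 + 4\right)\right)^{2} = \left(-11 + i \sqrt{2} \left(-1\right)\right)^{2} = \left(-11 - i \sqrt{2}\right)^{2}$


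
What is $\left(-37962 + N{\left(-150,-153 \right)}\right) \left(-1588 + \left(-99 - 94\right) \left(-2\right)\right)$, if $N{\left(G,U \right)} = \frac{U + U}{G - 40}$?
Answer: $\frac{4334696874}{95} \approx 4.5628 \cdot 10^{7}$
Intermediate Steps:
$N{\left(G,U \right)} = \frac{2 U}{-40 + G}$
$\left(-37962 + N{\left(-150,-153 \right)}\right) \left(-1588 + \left(-99 - 94\right) \left(-2\right)\right) = \left(-37962 + 2 \left(-153\right) \frac{1}{-40 - 150}\right) \left(-1588 + \left(-99 - 94\right) \left(-2\right)\right) = \left(-37962 + 2 \left(-153\right) \frac{1}{-190}\right) \left(-1588 - -386\right) = \left(-37962 + 2 \left(-153\right) \left(- \frac{1}{190}\right)\right) \left(-1588 + 386\right) = \left(-37962 + \frac{153}{95}\right) \left(-1202\right) = \left(- \frac{3606237}{95}\right) \left(-1202\right) = \frac{4334696874}{95}$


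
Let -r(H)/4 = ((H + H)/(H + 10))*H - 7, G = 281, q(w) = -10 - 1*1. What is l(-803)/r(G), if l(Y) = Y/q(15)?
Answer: -21243/623540 ≈ -0.034068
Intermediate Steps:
q(w) = -11 (q(w) = -10 - 1 = -11)
l(Y) = -Y/11 (l(Y) = Y/(-11) = Y*(-1/11) = -Y/11)
r(H) = 28 - 8*H²/(10 + H) (r(H) = -4*(((H + H)/(H + 10))*H - 7) = -4*(((2*H)/(10 + H))*H - 7) = -4*((2*H/(10 + H))*H - 7) = -4*(2*H²/(10 + H) - 7) = -4*(-7 + 2*H²/(10 + H)) = 28 - 8*H²/(10 + H))
l(-803)/r(G) = (-1/11*(-803))/((4*(70 - 2*281² + 7*281)/(10 + 281))) = 73/((4*(70 - 2*78961 + 1967)/291)) = 73/((4*(1/291)*(70 - 157922 + 1967))) = 73/((4*(1/291)*(-155885))) = 73/(-623540/291) = 73*(-291/623540) = -21243/623540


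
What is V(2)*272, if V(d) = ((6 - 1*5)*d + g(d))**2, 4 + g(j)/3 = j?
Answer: 4352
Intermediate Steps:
g(j) = -12 + 3*j
V(d) = (-12 + 4*d)**2 (V(d) = ((6 - 1*5)*d + (-12 + 3*d))**2 = ((6 - 5)*d + (-12 + 3*d))**2 = (1*d + (-12 + 3*d))**2 = (d + (-12 + 3*d))**2 = (-12 + 4*d)**2)
V(2)*272 = (16*(-3 + 2)**2)*272 = (16*(-1)**2)*272 = (16*1)*272 = 16*272 = 4352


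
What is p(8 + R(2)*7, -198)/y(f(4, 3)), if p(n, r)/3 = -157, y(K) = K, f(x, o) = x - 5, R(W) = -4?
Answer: 471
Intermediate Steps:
f(x, o) = -5 + x
p(n, r) = -471 (p(n, r) = 3*(-157) = -471)
p(8 + R(2)*7, -198)/y(f(4, 3)) = -471/(-5 + 4) = -471/(-1) = -471*(-1) = 471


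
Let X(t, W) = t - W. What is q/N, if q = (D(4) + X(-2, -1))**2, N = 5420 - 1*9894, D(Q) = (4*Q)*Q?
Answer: -3969/4474 ≈ -0.88713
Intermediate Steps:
D(Q) = 4*Q**2
N = -4474 (N = 5420 - 9894 = -4474)
q = 3969 (q = (4*4**2 + (-2 - 1*(-1)))**2 = (4*16 + (-2 + 1))**2 = (64 - 1)**2 = 63**2 = 3969)
q/N = 3969/(-4474) = 3969*(-1/4474) = -3969/4474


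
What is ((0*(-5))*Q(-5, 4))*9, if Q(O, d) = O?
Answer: 0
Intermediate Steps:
((0*(-5))*Q(-5, 4))*9 = ((0*(-5))*(-5))*9 = (0*(-5))*9 = 0*9 = 0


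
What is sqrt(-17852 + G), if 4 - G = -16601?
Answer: I*sqrt(1247) ≈ 35.313*I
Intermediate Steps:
G = 16605 (G = 4 - 1*(-16601) = 4 + 16601 = 16605)
sqrt(-17852 + G) = sqrt(-17852 + 16605) = sqrt(-1247) = I*sqrt(1247)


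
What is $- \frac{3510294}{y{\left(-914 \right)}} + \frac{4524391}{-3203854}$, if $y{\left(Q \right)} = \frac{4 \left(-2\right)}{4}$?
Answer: $\frac{5623230212147}{3203854} \approx 1.7551 \cdot 10^{6}$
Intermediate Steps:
$y{\left(Q \right)} = -2$ ($y{\left(Q \right)} = \left(-8\right) \frac{1}{4} = -2$)
$- \frac{3510294}{y{\left(-914 \right)}} + \frac{4524391}{-3203854} = - \frac{3510294}{-2} + \frac{4524391}{-3203854} = \left(-3510294\right) \left(- \frac{1}{2}\right) + 4524391 \left(- \frac{1}{3203854}\right) = 1755147 - \frac{4524391}{3203854} = \frac{5623230212147}{3203854}$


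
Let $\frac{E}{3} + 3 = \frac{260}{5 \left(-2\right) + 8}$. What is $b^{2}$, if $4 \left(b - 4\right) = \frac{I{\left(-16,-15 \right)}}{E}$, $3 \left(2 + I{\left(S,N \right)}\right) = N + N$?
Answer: $\frac{284089}{17689} \approx 16.06$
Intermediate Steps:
$I{\left(S,N \right)} = -2 + \frac{2 N}{3}$ ($I{\left(S,N \right)} = -2 + \frac{N + N}{3} = -2 + \frac{2 N}{3}$)
$E = -399$ ($E = -9 + 3 \frac{260}{5 \left(-2\right) + 8} = -9 + 3 \frac{260}{-10 + 8} = -9 + 3 \frac{260}{-2} = -9 + 3 \cdot 260 \left(- \frac{1}{2}\right) = -9 + 3 \left(-130\right) = -9 - 390 = -399$)
$b = \frac{533}{133}$ ($b = 4 + \frac{\left(-2 + \frac{2}{3} \left(-15\right)\right) \frac{1}{-399}}{4} = 4 + \frac{\left(-2 - 10\right) \left(- \frac{1}{399}\right)}{4} = 4 + \frac{\left(-12\right) \left(- \frac{1}{399}\right)}{4} = 4 + \frac{1}{4} \cdot \frac{4}{133} = 4 + \frac{1}{133} = \frac{533}{133} \approx 4.0075$)
$b^{2} = \left(\frac{533}{133}\right)^{2} = \frac{284089}{17689}$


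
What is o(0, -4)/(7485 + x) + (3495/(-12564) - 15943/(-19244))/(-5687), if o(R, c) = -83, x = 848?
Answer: -4801446100663/477415642260414 ≈ -0.010057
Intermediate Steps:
o(0, -4)/(7485 + x) + (3495/(-12564) - 15943/(-19244))/(-5687) = -83/(7485 + 848) + (3495/(-12564) - 15943/(-19244))/(-5687) = -83/8333 + (3495*(-1/12564) - 15943*(-1/19244))*(-1/5687) = -83*1/8333 + (-1165/4188 + 15943/19244)*(-1/5687) = -83/8333 + (5543753/10074234)*(-1/5687) = -83/8333 - 5543753/57292168758 = -4801446100663/477415642260414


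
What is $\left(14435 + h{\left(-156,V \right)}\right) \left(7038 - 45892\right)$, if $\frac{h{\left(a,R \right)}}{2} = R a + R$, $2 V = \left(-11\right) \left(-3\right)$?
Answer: $-362119280$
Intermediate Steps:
$V = \frac{33}{2}$ ($V = \frac{\left(-11\right) \left(-3\right)}{2} = \frac{1}{2} \cdot 33 = \frac{33}{2} \approx 16.5$)
$h{\left(a,R \right)} = 2 R + 2 R a$ ($h{\left(a,R \right)} = 2 \left(R a + R\right) = 2 \left(R + R a\right) = 2 R + 2 R a$)
$\left(14435 + h{\left(-156,V \right)}\right) \left(7038 - 45892\right) = \left(14435 + 2 \cdot \frac{33}{2} \left(1 - 156\right)\right) \left(7038 - 45892\right) = \left(14435 + 2 \cdot \frac{33}{2} \left(-155\right)\right) \left(-38854\right) = \left(14435 - 5115\right) \left(-38854\right) = 9320 \left(-38854\right) = -362119280$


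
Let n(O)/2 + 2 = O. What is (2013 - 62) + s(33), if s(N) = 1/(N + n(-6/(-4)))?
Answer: 62433/32 ≈ 1951.0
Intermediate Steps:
n(O) = -4 + 2*O
s(N) = 1/(-1 + N) (s(N) = 1/(N + (-4 + 2*(-6/(-4)))) = 1/(N + (-4 + 2*(-6*(-1/4)))) = 1/(N + (-4 + 2*(3/2))) = 1/(N + (-4 + 3)) = 1/(N - 1) = 1/(-1 + N))
(2013 - 62) + s(33) = (2013 - 62) + 1/(-1 + 33) = 1951 + 1/32 = 62433/32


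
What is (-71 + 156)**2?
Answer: 7225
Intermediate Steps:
(-71 + 156)**2 = 85**2 = 7225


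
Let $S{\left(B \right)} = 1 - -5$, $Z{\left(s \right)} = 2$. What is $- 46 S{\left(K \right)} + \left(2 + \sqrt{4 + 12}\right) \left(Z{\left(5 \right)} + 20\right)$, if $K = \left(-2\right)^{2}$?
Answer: $-144$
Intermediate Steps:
$K = 4$
$S{\left(B \right)} = 6$ ($S{\left(B \right)} = 1 + 5 = 6$)
$- 46 S{\left(K \right)} + \left(2 + \sqrt{4 + 12}\right) \left(Z{\left(5 \right)} + 20\right) = \left(-46\right) 6 + \left(2 + \sqrt{4 + 12}\right) \left(2 + 20\right) = -276 + \left(2 + \sqrt{16}\right) 22 = -276 + \left(2 + 4\right) 22 = -276 + 6 \cdot 22 = -276 + 132 = -144$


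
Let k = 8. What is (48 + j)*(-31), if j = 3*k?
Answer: -2232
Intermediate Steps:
j = 24 (j = 3*8 = 24)
(48 + j)*(-31) = (48 + 24)*(-31) = 72*(-31) = -2232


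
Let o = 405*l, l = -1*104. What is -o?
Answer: 42120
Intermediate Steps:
l = -104
o = -42120 (o = 405*(-104) = -42120)
-o = -1*(-42120) = 42120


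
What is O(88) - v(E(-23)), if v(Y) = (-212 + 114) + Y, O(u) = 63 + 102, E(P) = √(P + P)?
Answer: 263 - I*√46 ≈ 263.0 - 6.7823*I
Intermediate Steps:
E(P) = √2*√P (E(P) = √(2*P) = √2*√P)
O(u) = 165
v(Y) = -98 + Y
O(88) - v(E(-23)) = 165 - (-98 + √2*√(-23)) = 165 - (-98 + √2*(I*√23)) = 165 - (-98 + I*√46) = 165 + (98 - I*√46) = 263 - I*√46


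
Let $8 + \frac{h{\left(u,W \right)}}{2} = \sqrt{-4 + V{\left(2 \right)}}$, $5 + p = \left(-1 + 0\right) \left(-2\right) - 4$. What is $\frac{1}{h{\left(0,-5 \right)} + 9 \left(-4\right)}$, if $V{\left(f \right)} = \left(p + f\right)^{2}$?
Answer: $- \frac{13}{655} - \frac{\sqrt{21}}{1310} \approx -0.023345$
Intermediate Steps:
$p = -7$ ($p = -5 - \left(4 - \left(-1 + 0\right) \left(-2\right)\right) = -5 - 2 = -7$)
$V{\left(f \right)} = \left(-7 + f\right)^{2}$
$h{\left(u,W \right)} = -16 + 2 \sqrt{21}$ ($h{\left(u,W \right)} = -16 + 2 \sqrt{-4 + \left(-7 + 2\right)^{2}} = -16 + 2 \sqrt{-4 + \left(-5\right)^{2}} = -16 + 2 \sqrt{-4 + 25} = -16 + 2 \sqrt{21}$)
$\frac{1}{h{\left(0,-5 \right)} + 9 \left(-4\right)} = \frac{1}{\left(-16 + 2 \sqrt{21}\right) + 9 \left(-4\right)} = \frac{1}{\left(-16 + 2 \sqrt{21}\right) - 36} = \frac{1}{-52 + 2 \sqrt{21}}$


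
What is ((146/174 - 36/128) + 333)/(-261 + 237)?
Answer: -928625/66816 ≈ -13.898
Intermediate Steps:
((146/174 - 36/128) + 333)/(-261 + 237) = ((146*(1/174) - 36*1/128) + 333)/(-24) = ((73/87 - 9/32) + 333)*(-1/24) = (1553/2784 + 333)*(-1/24) = (928625/2784)*(-1/24) = -928625/66816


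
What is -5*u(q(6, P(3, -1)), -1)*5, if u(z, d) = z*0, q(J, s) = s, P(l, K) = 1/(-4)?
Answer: 0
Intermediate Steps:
P(l, K) = -¼
u(z, d) = 0
-5*u(q(6, P(3, -1)), -1)*5 = -5*0*5 = 0*5 = 0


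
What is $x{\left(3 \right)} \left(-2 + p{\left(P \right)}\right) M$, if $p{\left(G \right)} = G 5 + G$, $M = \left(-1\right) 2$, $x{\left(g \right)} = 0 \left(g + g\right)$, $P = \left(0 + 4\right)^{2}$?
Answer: $0$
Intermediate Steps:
$P = 16$ ($P = 4^{2} = 16$)
$x{\left(g \right)} = 0$ ($x{\left(g \right)} = 0 \cdot 2 g = 0$)
$M = -2$
$p{\left(G \right)} = 6 G$ ($p{\left(G \right)} = 5 G + G = 6 G$)
$x{\left(3 \right)} \left(-2 + p{\left(P \right)}\right) M = 0 \left(-2 + 6 \cdot 16\right) \left(-2\right) = 0 \left(-2 + 96\right) \left(-2\right) = 0 \cdot 94 \left(-2\right) = 0 \left(-2\right) = 0$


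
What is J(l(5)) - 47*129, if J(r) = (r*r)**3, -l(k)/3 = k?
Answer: 11384562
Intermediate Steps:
l(k) = -3*k
J(r) = r**6 (J(r) = (r**2)**3 = r**6)
J(l(5)) - 47*129 = (-3*5)**6 - 47*129 = (-15)**6 - 6063 = 11390625 - 6063 = 11384562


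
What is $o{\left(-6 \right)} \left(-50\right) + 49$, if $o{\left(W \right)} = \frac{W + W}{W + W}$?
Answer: $-1$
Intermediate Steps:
$o{\left(W \right)} = 1$ ($o{\left(W \right)} = \frac{2 W}{2 W} = 2 W \frac{1}{2 W} = 1$)
$o{\left(-6 \right)} \left(-50\right) + 49 = 1 \left(-50\right) + 49 = -50 + 49 = -1$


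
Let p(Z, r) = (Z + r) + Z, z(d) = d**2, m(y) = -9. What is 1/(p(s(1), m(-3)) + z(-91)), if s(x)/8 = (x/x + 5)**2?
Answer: 1/8848 ≈ 0.00011302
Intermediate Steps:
s(x) = 288 (s(x) = 8*(x/x + 5)**2 = 8*(1 + 5)**2 = 8*6**2 = 8*36 = 288)
p(Z, r) = r + 2*Z
1/(p(s(1), m(-3)) + z(-91)) = 1/((-9 + 2*288) + (-91)**2) = 1/((-9 + 576) + 8281) = 1/(567 + 8281) = 1/8848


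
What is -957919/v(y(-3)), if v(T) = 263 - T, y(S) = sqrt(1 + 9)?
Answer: -251932697/69159 - 957919*sqrt(10)/69159 ≈ -3686.6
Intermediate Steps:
y(S) = sqrt(10)
-957919/v(y(-3)) = -957919/(263 - sqrt(10))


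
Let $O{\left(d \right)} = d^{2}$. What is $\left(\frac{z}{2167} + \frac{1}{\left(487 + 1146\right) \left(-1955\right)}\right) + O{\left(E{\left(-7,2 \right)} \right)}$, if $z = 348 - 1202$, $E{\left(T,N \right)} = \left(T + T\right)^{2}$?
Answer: $\frac{265766076662103}{6918180005} \approx 38416.0$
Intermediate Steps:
$E{\left(T,N \right)} = 4 T^{2}$ ($E{\left(T,N \right)} = \left(2 T\right)^{2} = 4 T^{2}$)
$z = -854$ ($z = 348 - 1202 = -854$)
$\left(\frac{z}{2167} + \frac{1}{\left(487 + 1146\right) \left(-1955\right)}\right) + O{\left(E{\left(-7,2 \right)} \right)} = \left(- \frac{854}{2167} + \frac{1}{\left(487 + 1146\right) \left(-1955\right)}\right) + \left(4 \left(-7\right)^{2}\right)^{2} = \left(\left(-854\right) \frac{1}{2167} + \frac{1}{1633} \left(- \frac{1}{1955}\right)\right) + \left(4 \cdot 49\right)^{2} = \left(- \frac{854}{2167} + \frac{1}{1633} \left(- \frac{1}{1955}\right)\right) + 196^{2} = \left(- \frac{854}{2167} - \frac{1}{3192515}\right) + 38416 = - \frac{2726409977}{6918180005} + 38416 = \frac{265766076662103}{6918180005}$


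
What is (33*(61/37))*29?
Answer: 58377/37 ≈ 1577.8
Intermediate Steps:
(33*(61/37))*29 = (2013/37)*29 = 58377/37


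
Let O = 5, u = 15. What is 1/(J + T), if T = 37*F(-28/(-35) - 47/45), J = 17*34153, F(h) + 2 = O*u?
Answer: 1/583302 ≈ 1.7144e-6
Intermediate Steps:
F(h) = 73 (F(h) = -2 + 5*15 = -2 + 75 = 73)
J = 580601
T = 2701 (T = 37*73 = 2701)
1/(J + T) = 1/(580601 + 2701) = 1/583302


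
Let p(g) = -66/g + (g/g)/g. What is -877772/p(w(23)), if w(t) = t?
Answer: 20188756/65 ≈ 3.1060e+5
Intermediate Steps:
p(g) = -65/g (p(g) = -66/g + 1/g = -65/g)
-877772/p(w(23)) = -877772/((-65/23)) = -877772/((-65*1/23)) = -877772/(-65/23) = -877772*(-23/65) = 20188756/65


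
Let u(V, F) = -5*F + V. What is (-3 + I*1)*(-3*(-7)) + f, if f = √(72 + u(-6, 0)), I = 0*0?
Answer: -63 + √66 ≈ -54.876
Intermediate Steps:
I = 0
u(V, F) = V - 5*F
f = √66 (f = √(72 + (-6 - 5*0)) = √(72 + (-6 + 0)) = √(72 - 6) = √66 ≈ 8.1240)
(-3 + I*1)*(-3*(-7)) + f = (-3 + 0*1)*(-3*(-7)) + √66 = (-3 + 0)*21 + √66 = -3*21 + √66 = -63 + √66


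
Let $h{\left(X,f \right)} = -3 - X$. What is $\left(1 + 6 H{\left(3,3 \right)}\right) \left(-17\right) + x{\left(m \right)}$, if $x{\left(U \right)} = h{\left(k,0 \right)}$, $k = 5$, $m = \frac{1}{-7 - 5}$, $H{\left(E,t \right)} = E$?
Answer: $-331$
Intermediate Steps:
$m = - \frac{1}{12}$ ($m = \frac{1}{-12} = - \frac{1}{12} \approx -0.083333$)
$x{\left(U \right)} = -8$ ($x{\left(U \right)} = -3 - 5 = -8$)
$\left(1 + 6 H{\left(3,3 \right)}\right) \left(-17\right) + x{\left(m \right)} = \left(1 + 6 \cdot 3\right) \left(-17\right) - 8 = \left(1 + 18\right) \left(-17\right) - 8 = 19 \left(-17\right) - 8 = -323 - 8 = -331$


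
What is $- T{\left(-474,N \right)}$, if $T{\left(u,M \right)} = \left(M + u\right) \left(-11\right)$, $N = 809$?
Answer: $3685$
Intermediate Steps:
$T{\left(u,M \right)} = - 11 M - 11 u$
$- T{\left(-474,N \right)} = - (\left(-11\right) 809 - -5214) = - (-8899 + 5214) = \left(-1\right) \left(-3685\right) = 3685$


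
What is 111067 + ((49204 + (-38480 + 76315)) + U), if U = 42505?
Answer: 240611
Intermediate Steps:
111067 + ((49204 + (-38480 + 76315)) + U) = 111067 + ((49204 + (-38480 + 76315)) + 42505) = 111067 + ((49204 + 37835) + 42505) = 111067 + (87039 + 42505) = 111067 + 129544 = 240611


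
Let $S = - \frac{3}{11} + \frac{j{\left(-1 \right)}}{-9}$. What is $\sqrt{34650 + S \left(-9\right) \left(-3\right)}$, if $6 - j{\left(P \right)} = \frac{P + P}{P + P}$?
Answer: $\frac{2 \sqrt{1047486}}{11} \approx 186.08$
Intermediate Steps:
$j{\left(P \right)} = 5$ ($j{\left(P \right)} = 6 - \frac{P + P}{P + P} = 6 - \frac{2 P}{2 P} = 6 - 2 P \frac{1}{2 P} = 6 - 1 = 5$)
$S = - \frac{82}{99}$ ($S = - \frac{3}{11} + \frac{5}{-9} = \left(-3\right) \frac{1}{11} + 5 \left(- \frac{1}{9}\right) = - \frac{3}{11} - \frac{5}{9} = - \frac{82}{99} \approx -0.82828$)
$\sqrt{34650 + S \left(-9\right) \left(-3\right)} = \sqrt{34650 + \left(- \frac{82}{99}\right) \left(-9\right) \left(-3\right)} = \sqrt{34650 + \frac{82}{11} \left(-3\right)} = \sqrt{34650 - \frac{246}{11}} = \sqrt{\frac{380904}{11}} = \frac{2 \sqrt{1047486}}{11}$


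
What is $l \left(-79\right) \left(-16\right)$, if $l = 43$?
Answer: $54352$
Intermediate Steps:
$l \left(-79\right) \left(-16\right) = 43 \left(-79\right) \left(-16\right) = \left(-3397\right) \left(-16\right) = 54352$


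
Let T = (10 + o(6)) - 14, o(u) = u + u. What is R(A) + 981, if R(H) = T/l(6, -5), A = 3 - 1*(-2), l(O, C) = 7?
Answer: 6875/7 ≈ 982.14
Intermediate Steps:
o(u) = 2*u
A = 5 (A = 3 + 2 = 5)
T = 8 (T = (10 + 2*6) - 14 = (10 + 12) - 14 = 22 - 14 = 8)
R(H) = 8/7
R(A) + 981 = 8/7 + 981 = 6875/7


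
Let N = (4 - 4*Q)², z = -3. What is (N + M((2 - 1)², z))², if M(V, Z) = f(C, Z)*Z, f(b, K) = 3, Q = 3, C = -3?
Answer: 3025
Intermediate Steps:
M(V, Z) = 3*Z
N = 64 (N = (4 - 4*3)² = (4 - 12)² = (-8)² = 64)
(N + M((2 - 1)², z))² = (64 + 3*(-3))² = (64 - 9)² = 55² = 3025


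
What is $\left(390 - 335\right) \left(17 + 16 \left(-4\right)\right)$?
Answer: $-2585$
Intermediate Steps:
$\left(390 - 335\right) \left(17 + 16 \left(-4\right)\right) = 55 \left(17 - 64\right) = 55 \left(-47\right) = -2585$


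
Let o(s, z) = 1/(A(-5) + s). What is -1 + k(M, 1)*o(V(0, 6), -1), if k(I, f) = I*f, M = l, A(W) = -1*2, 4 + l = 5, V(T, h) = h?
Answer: -3/4 ≈ -0.75000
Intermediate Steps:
l = 1 (l = -4 + 5 = 1)
A(W) = -2
M = 1
o(s, z) = 1/(-2 + s)
-1 + k(M, 1)*o(V(0, 6), -1) = -1 + (1*1)/(-2 + 6) = -1 + 1/4 = -3/4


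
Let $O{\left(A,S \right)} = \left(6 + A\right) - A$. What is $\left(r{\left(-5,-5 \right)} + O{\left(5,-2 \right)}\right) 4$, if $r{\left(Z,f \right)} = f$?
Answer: $4$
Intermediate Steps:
$O{\left(A,S \right)} = 6$
$\left(r{\left(-5,-5 \right)} + O{\left(5,-2 \right)}\right) 4 = \left(-5 + 6\right) 4 = 1 \cdot 4 = 4$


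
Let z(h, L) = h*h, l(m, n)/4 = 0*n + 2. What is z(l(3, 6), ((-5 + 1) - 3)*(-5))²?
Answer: 4096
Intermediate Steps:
l(m, n) = 8 (l(m, n) = 4*(0*n + 2) = 4*(0 + 2) = 4*2 = 8)
z(h, L) = h²
z(l(3, 6), ((-5 + 1) - 3)*(-5))² = (8²)² = 64² = 4096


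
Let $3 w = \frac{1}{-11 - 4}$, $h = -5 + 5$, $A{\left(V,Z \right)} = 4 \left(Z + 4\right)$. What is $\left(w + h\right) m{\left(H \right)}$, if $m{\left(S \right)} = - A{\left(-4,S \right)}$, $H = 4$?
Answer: $\frac{32}{45} \approx 0.71111$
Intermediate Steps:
$A{\left(V,Z \right)} = 16 + 4 Z$ ($A{\left(V,Z \right)} = 4 \left(4 + Z\right) = 16 + 4 Z$)
$m{\left(S \right)} = -16 - 4 S$ ($m{\left(S \right)} = - (16 + 4 S) = -16 - 4 S$)
$h = 0$
$w = - \frac{1}{45}$ ($w = \frac{1}{3 \left(-11 - 4\right)} = \frac{1}{3 \left(-15\right)} = \frac{1}{3} \left(- \frac{1}{15}\right) = - \frac{1}{45} \approx -0.022222$)
$\left(w + h\right) m{\left(H \right)} = \left(- \frac{1}{45} + 0\right) \left(-16 - 16\right) = - \frac{-16 - 16}{45} = \left(- \frac{1}{45}\right) \left(-32\right) = \frac{32}{45}$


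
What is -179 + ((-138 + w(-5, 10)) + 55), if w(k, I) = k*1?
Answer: -267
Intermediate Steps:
w(k, I) = k
-179 + ((-138 + w(-5, 10)) + 55) = -179 + ((-138 - 5) + 55) = -179 + (-143 + 55) = -179 - 88 = -267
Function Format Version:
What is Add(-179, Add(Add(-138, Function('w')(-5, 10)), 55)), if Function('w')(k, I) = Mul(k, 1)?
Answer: -267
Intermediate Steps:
Function('w')(k, I) = k
Add(-179, Add(Add(-138, Function('w')(-5, 10)), 55)) = Add(-179, Add(Add(-138, -5), 55)) = Add(-179, Add(-143, 55)) = Add(-179, -88) = -267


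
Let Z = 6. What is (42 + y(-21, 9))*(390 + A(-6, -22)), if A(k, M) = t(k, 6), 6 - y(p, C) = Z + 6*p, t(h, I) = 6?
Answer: 66528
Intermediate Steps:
y(p, C) = -6*p (y(p, C) = 6 - (6 + 6*p) = 6 + (-6 - 6*p) = -6*p)
A(k, M) = 6
(42 + y(-21, 9))*(390 + A(-6, -22)) = (42 - 6*(-21))*(390 + 6) = (42 + 126)*396 = 168*396 = 66528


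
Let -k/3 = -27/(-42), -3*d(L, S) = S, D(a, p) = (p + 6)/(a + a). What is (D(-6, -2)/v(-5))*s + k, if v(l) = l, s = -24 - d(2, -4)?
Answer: -2279/630 ≈ -3.6175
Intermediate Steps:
D(a, p) = (6 + p)/(2*a) (D(a, p) = (6 + p)/((2*a)) = (6 + p)*(1/(2*a)) = (6 + p)/(2*a))
d(L, S) = -S/3
s = -76/3 (s = -24 - (-1)*(-4)/3 = -24 - 1*4/3 = -24 - 4/3 = -76/3 ≈ -25.333)
k = -27/14 (k = -(-81)/(-42) = -(-81)*(-1)/42 = -3*9/14 = -27/14 ≈ -1.9286)
(D(-6, -2)/v(-5))*s + k = (((1/2)*(6 - 2)/(-6))/(-5))*(-76/3) - 27/14 = (((1/2)*(-1/6)*4)*(-1/5))*(-76/3) - 27/14 = -1/3*(-1/5)*(-76/3) - 27/14 = (1/15)*(-76/3) - 27/14 = -76/45 - 27/14 = -2279/630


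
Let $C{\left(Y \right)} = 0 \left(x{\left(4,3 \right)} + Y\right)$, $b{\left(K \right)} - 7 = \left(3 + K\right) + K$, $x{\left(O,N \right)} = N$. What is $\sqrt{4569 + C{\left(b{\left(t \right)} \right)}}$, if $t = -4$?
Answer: $\sqrt{4569} \approx 67.594$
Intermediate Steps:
$b{\left(K \right)} = 10 + 2 K$ ($b{\left(K \right)} = 7 + \left(\left(3 + K\right) + K\right) = 7 + \left(3 + 2 K\right) = 10 + 2 K$)
$C{\left(Y \right)} = 0$ ($C{\left(Y \right)} = 0 \left(3 + Y\right) = 0$)
$\sqrt{4569 + C{\left(b{\left(t \right)} \right)}} = \sqrt{4569 + 0} = \sqrt{4569}$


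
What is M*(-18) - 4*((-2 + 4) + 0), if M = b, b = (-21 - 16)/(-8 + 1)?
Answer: -722/7 ≈ -103.14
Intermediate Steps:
b = 37/7 (b = -37/(-7) = -37*(-⅐) = 37/7 ≈ 5.2857)
M = 37/7 ≈ 5.2857
M*(-18) - 4*((-2 + 4) + 0) = (37/7)*(-18) - 4*((-2 + 4) + 0) = -666/7 - 4*(2 + 0) = -666/7 - 4*2 = -666/7 - 8 = -722/7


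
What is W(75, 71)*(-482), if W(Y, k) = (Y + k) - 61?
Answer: -40970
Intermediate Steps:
W(Y, k) = -61 + Y + k
W(75, 71)*(-482) = (-61 + 75 + 71)*(-482) = 85*(-482) = -40970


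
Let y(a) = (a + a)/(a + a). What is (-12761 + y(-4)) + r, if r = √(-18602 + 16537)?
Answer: -12760 + I*√2065 ≈ -12760.0 + 45.442*I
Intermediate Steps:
y(a) = 1 (y(a) = (2*a)/((2*a)) = (2*a)*(1/(2*a)) = 1)
r = I*√2065 (r = √(-2065) = I*√2065 ≈ 45.442*I)
(-12761 + y(-4)) + r = (-12761 + 1) + I*√2065 = -12760 + I*√2065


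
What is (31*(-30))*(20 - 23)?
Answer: 2790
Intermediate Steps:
(31*(-30))*(20 - 23) = -930*(-3) = 2790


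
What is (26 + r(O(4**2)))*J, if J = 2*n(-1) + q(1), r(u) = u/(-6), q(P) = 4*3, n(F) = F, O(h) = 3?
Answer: 255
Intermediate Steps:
q(P) = 12
r(u) = -u/6 (r(u) = u*(-1/6) = -u/6)
J = 10 (J = 2*(-1) + 12 = -2 + 12 = 10)
(26 + r(O(4**2)))*J = (26 - 1/6*3)*10 = (26 - 1/2)*10 = (51/2)*10 = 255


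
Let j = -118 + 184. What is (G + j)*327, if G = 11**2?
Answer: 61149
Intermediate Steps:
G = 121
j = 66
(G + j)*327 = (121 + 66)*327 = 187*327 = 61149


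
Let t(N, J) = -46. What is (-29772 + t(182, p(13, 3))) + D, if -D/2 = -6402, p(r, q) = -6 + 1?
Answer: -17014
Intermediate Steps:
p(r, q) = -5
D = 12804 (D = -2*(-6402) = 12804)
(-29772 + t(182, p(13, 3))) + D = (-29772 - 46) + 12804 = -29818 + 12804 = -17014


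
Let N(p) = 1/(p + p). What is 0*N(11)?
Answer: 0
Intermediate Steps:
N(p) = 1/(2*p)
0*N(11) = 0*((½)/11) = 0*((½)*(1/11)) = 0*(1/22) = 0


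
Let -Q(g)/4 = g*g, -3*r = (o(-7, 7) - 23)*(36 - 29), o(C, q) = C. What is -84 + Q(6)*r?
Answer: -10164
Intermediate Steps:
r = 70 (r = -(-7 - 23)*(36 - 29)/3 = -(-10)*7 = -1/3*(-210) = 70)
Q(g) = -4*g**2 (Q(g) = -4*g*g = -4*g**2)
-84 + Q(6)*r = -84 - 4*6**2*70 = -84 - 4*36*70 = -84 - 144*70 = -84 - 10080 = -10164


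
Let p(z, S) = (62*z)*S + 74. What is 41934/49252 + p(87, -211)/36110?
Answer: -2726874719/88924486 ≈ -30.665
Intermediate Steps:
p(z, S) = 74 + 62*S*z (p(z, S) = 62*S*z + 74 = 74 + 62*S*z)
41934/49252 + p(87, -211)/36110 = 41934/49252 + (74 + 62*(-211)*87)/36110 = 41934*(1/49252) + (74 - 1138134)*(1/36110) = 20967/24626 - 1138060*1/36110 = 20967/24626 - 113806/3611 = -2726874719/88924486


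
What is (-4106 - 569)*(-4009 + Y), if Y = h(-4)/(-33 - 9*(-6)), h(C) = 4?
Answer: 393564875/21 ≈ 1.8741e+7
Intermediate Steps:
Y = 4/21 (Y = 4/(-33 - 9*(-6)) = 4/(-33 + 54) = 4/21 ≈ 0.19048)
(-4106 - 569)*(-4009 + Y) = (-4106 - 569)*(-4009 + 4/21) = -4675*(-84185/21) = 393564875/21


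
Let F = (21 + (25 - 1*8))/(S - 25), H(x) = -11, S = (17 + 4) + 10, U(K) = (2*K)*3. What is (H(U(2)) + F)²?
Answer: 196/9 ≈ 21.778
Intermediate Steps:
U(K) = 6*K
S = 31 (S = 21 + 10 = 31)
F = 19/3 (F = (21 + (25 - 1*8))/(31 - 25) = (21 + (25 - 8))/6 = (21 + 17)*(⅙) = 38*(⅙) = 19/3 ≈ 6.3333)
(H(U(2)) + F)² = (-11 + 19/3)² = (-14/3)² = 196/9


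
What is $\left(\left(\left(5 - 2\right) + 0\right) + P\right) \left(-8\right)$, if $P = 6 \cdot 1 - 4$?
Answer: $-40$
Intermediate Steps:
$P = 2$ ($P = 6 - 4 = 2$)
$\left(\left(\left(5 - 2\right) + 0\right) + P\right) \left(-8\right) = \left(\left(\left(5 - 2\right) + 0\right) + 2\right) \left(-8\right) = \left(\left(3 + 0\right) + 2\right) \left(-8\right) = \left(3 + 2\right) \left(-8\right) = 5 \left(-8\right) = -40$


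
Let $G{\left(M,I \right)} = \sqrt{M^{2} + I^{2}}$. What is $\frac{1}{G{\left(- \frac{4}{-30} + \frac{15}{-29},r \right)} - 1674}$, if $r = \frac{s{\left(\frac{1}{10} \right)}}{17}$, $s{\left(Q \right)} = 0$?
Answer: $- \frac{435}{728023} \approx -0.00059751$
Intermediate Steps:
$r = 0$ ($r = \frac{0}{17} = 0 \cdot \frac{1}{17} = 0$)
$G{\left(M,I \right)} = \sqrt{I^{2} + M^{2}}$
$\frac{1}{G{\left(- \frac{4}{-30} + \frac{15}{-29},r \right)} - 1674} = \frac{1}{\sqrt{0^{2} + \left(- \frac{4}{-30} + \frac{15}{-29}\right)^{2}} - 1674} = \frac{1}{\sqrt{0 + \left(\left(-4\right) \left(- \frac{1}{30}\right) + 15 \left(- \frac{1}{29}\right)\right)^{2}} - 1674} = \frac{1}{\sqrt{0 + \left(\frac{2}{15} - \frac{15}{29}\right)^{2}} - 1674} = \frac{1}{\sqrt{0 + \left(- \frac{167}{435}\right)^{2}} - 1674} = \frac{1}{\sqrt{0 + \frac{27889}{189225}} - 1674} = \frac{1}{\sqrt{\frac{27889}{189225}} - 1674} = \frac{1}{\frac{167}{435} - 1674} = \frac{1}{- \frac{728023}{435}} = - \frac{435}{728023}$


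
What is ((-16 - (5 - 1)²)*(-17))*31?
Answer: 16864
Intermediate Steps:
((-16 - (5 - 1)²)*(-17))*31 = ((-16 - 1*4²)*(-17))*31 = ((-16 - 1*16)*(-17))*31 = ((-16 - 16)*(-17))*31 = -32*(-17)*31 = 544*31 = 16864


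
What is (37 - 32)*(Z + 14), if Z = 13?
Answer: 135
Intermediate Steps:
(37 - 32)*(Z + 14) = (37 - 32)*(13 + 14) = 5*27 = 135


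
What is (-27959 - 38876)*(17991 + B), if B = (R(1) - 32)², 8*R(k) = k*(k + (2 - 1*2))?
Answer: -81301368915/64 ≈ -1.2703e+9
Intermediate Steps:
R(k) = k²/8 (R(k) = (k*(k + (2 - 1*2)))/8 = (k*(k + (2 - 2)))/8 = (k*(k + 0))/8 = (k*k)/8 = k²/8)
B = 65025/64 (B = ((⅛)*1² - 32)² = ((⅛)*1 - 32)² = (⅛ - 32)² = (-255/8)² = 65025/64 ≈ 1016.0)
(-27959 - 38876)*(17991 + B) = (-27959 - 38876)*(17991 + 65025/64) = -66835*1216449/64 = -81301368915/64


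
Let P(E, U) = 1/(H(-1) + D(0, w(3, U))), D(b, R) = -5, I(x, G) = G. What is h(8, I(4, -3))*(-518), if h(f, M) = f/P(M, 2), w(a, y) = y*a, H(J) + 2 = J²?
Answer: 24864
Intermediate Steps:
H(J) = -2 + J²
w(a, y) = a*y
P(E, U) = -⅙ (P(E, U) = 1/((-2 + (-1)²) - 5) = 1/((-2 + 1) - 5) = 1/(-1 - 5) = 1/(-6) = -⅙)
h(f, M) = -6*f (h(f, M) = f/(-⅙) = f*(-6) = -6*f)
h(8, I(4, -3))*(-518) = -6*8*(-518) = -48*(-518) = 24864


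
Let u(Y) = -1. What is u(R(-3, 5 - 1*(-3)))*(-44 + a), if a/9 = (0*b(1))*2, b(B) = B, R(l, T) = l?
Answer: 44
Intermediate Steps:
a = 0 (a = 9*((0*1)*2) = 9*(0*2) = 9*0 = 0)
u(R(-3, 5 - 1*(-3)))*(-44 + a) = -(-44 + 0) = -1*(-44) = 44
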